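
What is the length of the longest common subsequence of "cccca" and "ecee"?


LCS of "cccca" and "ecee"
DP table:
           e    c    e    e
      0    0    0    0    0
  c   0    0    1    1    1
  c   0    0    1    1    1
  c   0    0    1    1    1
  c   0    0    1    1    1
  a   0    0    1    1    1
LCS length = dp[5][4] = 1

1


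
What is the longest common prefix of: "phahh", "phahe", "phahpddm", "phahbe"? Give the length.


Words: phahh, phahe, phahpddm, phahbe
  Position 0: all 'p' => match
  Position 1: all 'h' => match
  Position 2: all 'a' => match
  Position 3: all 'h' => match
  Position 4: ('h', 'e', 'p', 'b') => mismatch, stop
LCP = "phah" (length 4)

4


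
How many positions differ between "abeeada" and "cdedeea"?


Comparing "abeeada" and "cdedeea" position by position:
  Position 0: 'a' vs 'c' => DIFFER
  Position 1: 'b' vs 'd' => DIFFER
  Position 2: 'e' vs 'e' => same
  Position 3: 'e' vs 'd' => DIFFER
  Position 4: 'a' vs 'e' => DIFFER
  Position 5: 'd' vs 'e' => DIFFER
  Position 6: 'a' vs 'a' => same
Positions that differ: 5

5


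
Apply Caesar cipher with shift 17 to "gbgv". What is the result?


Caesar cipher: shift "gbgv" by 17
  'g' (pos 6) + 17 = pos 23 = 'x'
  'b' (pos 1) + 17 = pos 18 = 's'
  'g' (pos 6) + 17 = pos 23 = 'x'
  'v' (pos 21) + 17 = pos 12 = 'm'
Result: xsxm

xsxm


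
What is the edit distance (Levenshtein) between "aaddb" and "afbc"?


Computing edit distance: "aaddb" -> "afbc"
DP table:
           a    f    b    c
      0    1    2    3    4
  a   1    0    1    2    3
  a   2    1    1    2    3
  d   3    2    2    2    3
  d   4    3    3    3    3
  b   5    4    4    3    4
Edit distance = dp[5][4] = 4

4


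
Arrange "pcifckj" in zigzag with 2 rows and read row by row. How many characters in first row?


Zigzag "pcifckj" into 2 rows:
Placing characters:
  'p' => row 0
  'c' => row 1
  'i' => row 0
  'f' => row 1
  'c' => row 0
  'k' => row 1
  'j' => row 0
Rows:
  Row 0: "picj"
  Row 1: "cfk"
First row length: 4

4


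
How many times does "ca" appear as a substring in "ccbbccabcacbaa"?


Searching for "ca" in "ccbbccabcacbaa"
Scanning each position:
  Position 0: "cc" => no
  Position 1: "cb" => no
  Position 2: "bb" => no
  Position 3: "bc" => no
  Position 4: "cc" => no
  Position 5: "ca" => MATCH
  Position 6: "ab" => no
  Position 7: "bc" => no
  Position 8: "ca" => MATCH
  Position 9: "ac" => no
  Position 10: "cb" => no
  Position 11: "ba" => no
  Position 12: "aa" => no
Total occurrences: 2

2


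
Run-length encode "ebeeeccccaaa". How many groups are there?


Input: ebeeeccccaaa
Scanning for consecutive runs:
  Group 1: 'e' x 1 (positions 0-0)
  Group 2: 'b' x 1 (positions 1-1)
  Group 3: 'e' x 3 (positions 2-4)
  Group 4: 'c' x 4 (positions 5-8)
  Group 5: 'a' x 3 (positions 9-11)
Total groups: 5

5


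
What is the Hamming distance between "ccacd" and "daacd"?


Comparing "ccacd" and "daacd" position by position:
  Position 0: 'c' vs 'd' => differ
  Position 1: 'c' vs 'a' => differ
  Position 2: 'a' vs 'a' => same
  Position 3: 'c' vs 'c' => same
  Position 4: 'd' vs 'd' => same
Total differences (Hamming distance): 2

2


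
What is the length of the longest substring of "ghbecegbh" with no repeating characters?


Input: "ghbecegbh"
Sliding window (track last position of each char):
  Position 0 ('g'): window [0,0] length 1 -- new best
  Position 1 ('h'): window [0,1] length 2 -- new best
  Position 2 ('b'): window [0,2] length 3 -- new best
  Position 3 ('e'): window [0,3] length 4 -- new best
  Position 4 ('c'): window [0,4] length 5 -- new best
  Position 5 ('e'): repeat (last at 3), move window start to 4
  Position 5 ('e'): window [4,5] length 2
  Position 6 ('g'): window [4,6] length 3
  Position 7 ('b'): window [4,7] length 4
  Position 8 ('h'): window [4,8] length 5
Longest substring with no repeats: "ghbec" with length 5

5


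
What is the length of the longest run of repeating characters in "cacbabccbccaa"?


Input: "cacbabccbccaa"
Scanning for longest run:
  Position 1 ('a'): new char, reset run to 1
  Position 2 ('c'): new char, reset run to 1
  Position 3 ('b'): new char, reset run to 1
  Position 4 ('a'): new char, reset run to 1
  Position 5 ('b'): new char, reset run to 1
  Position 6 ('c'): new char, reset run to 1
  Position 7 ('c'): continues run of 'c', length=2
  Position 8 ('b'): new char, reset run to 1
  Position 9 ('c'): new char, reset run to 1
  Position 10 ('c'): continues run of 'c', length=2
  Position 11 ('a'): new char, reset run to 1
  Position 12 ('a'): continues run of 'a', length=2
Longest run: 'c' with length 2

2


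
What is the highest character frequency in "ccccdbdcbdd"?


Input: ccccdbdcbdd
Character counts:
  'b': 2
  'c': 5
  'd': 4
Maximum frequency: 5

5


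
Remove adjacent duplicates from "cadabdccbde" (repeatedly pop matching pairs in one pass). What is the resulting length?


Input: cadabdccbde
Stack-based adjacent duplicate removal:
  Read 'c': push. Stack: c
  Read 'a': push. Stack: ca
  Read 'd': push. Stack: cad
  Read 'a': push. Stack: cada
  Read 'b': push. Stack: cadab
  Read 'd': push. Stack: cadabd
  Read 'c': push. Stack: cadabdc
  Read 'c': matches stack top 'c' => pop. Stack: cadabd
  Read 'b': push. Stack: cadabdb
  Read 'd': push. Stack: cadabdbd
  Read 'e': push. Stack: cadabdbde
Final stack: "cadabdbde" (length 9)

9


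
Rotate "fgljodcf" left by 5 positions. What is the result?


Input: "fgljodcf", rotate left by 5
First 5 characters: "fgljo"
Remaining characters: "dcf"
Concatenate remaining + first: "dcf" + "fgljo" = "dcffgljo"

dcffgljo


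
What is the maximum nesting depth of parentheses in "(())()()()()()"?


Input: "(())()()()()()"
Tracking depth:
  Position 0 '(': depth becomes 1
  Position 1 '(': depth becomes 2
  Position 2 ')': depth becomes 1
  Position 3 ')': depth becomes 0
  Position 4 '(': depth becomes 1
  Position 5 ')': depth becomes 0
  Position 6 '(': depth becomes 1
  Position 7 ')': depth becomes 0
  Position 8 '(': depth becomes 1
  Position 9 ')': depth becomes 0
  Position 10 '(': depth becomes 1
  Position 11 ')': depth becomes 0
  Position 12 '(': depth becomes 1
  Position 13 ')': depth becomes 0
Maximum depth reached: 2

2


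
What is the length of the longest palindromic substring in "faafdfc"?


Input: "faafdfc"
Checking substrings for palindromes:
  [0:4] "faaf" (len 4) => palindrome
  [3:6] "fdf" (len 3) => palindrome
  [1:3] "aa" (len 2) => palindrome
Longest palindromic substring: "faaf" with length 4

4


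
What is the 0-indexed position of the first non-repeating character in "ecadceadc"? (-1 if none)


Input: ecadceadc
Character frequencies:
  'a': 2
  'c': 3
  'd': 2
  'e': 2
Scanning left to right for freq == 1:
  Position 0 ('e'): freq=2, skip
  Position 1 ('c'): freq=3, skip
  Position 2 ('a'): freq=2, skip
  Position 3 ('d'): freq=2, skip
  Position 4 ('c'): freq=3, skip
  Position 5 ('e'): freq=2, skip
  Position 6 ('a'): freq=2, skip
  Position 7 ('d'): freq=2, skip
  Position 8 ('c'): freq=3, skip
  No unique character found => answer = -1

-1


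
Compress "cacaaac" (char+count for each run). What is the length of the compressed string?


Input: cacaaac
Runs:
  'c' x 1 => "c1"
  'a' x 1 => "a1"
  'c' x 1 => "c1"
  'a' x 3 => "a3"
  'c' x 1 => "c1"
Compressed: "c1a1c1a3c1"
Compressed length: 10

10


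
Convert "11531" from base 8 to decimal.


Input: "11531" in base 8
Positional expansion:
  Digit '1' (value 1) x 8^4 = 4096
  Digit '1' (value 1) x 8^3 = 512
  Digit '5' (value 5) x 8^2 = 320
  Digit '3' (value 3) x 8^1 = 24
  Digit '1' (value 1) x 8^0 = 1
Sum = 4953

4953


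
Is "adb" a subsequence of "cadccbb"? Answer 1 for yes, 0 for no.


Check if "adb" is a subsequence of "cadccbb"
Greedy scan:
  Position 0 ('c'): no match needed
  Position 1 ('a'): matches sub[0] = 'a'
  Position 2 ('d'): matches sub[1] = 'd'
  Position 3 ('c'): no match needed
  Position 4 ('c'): no match needed
  Position 5 ('b'): matches sub[2] = 'b'
  Position 6 ('b'): no match needed
All 3 characters matched => is a subsequence

1


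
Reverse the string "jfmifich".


Input: jfmifich
Reading characters right to left:
  Position 7: 'h'
  Position 6: 'c'
  Position 5: 'i'
  Position 4: 'f'
  Position 3: 'i'
  Position 2: 'm'
  Position 1: 'f'
  Position 0: 'j'
Reversed: hcifimfj

hcifimfj


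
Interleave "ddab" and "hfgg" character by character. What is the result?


Interleaving "ddab" and "hfgg":
  Position 0: 'd' from first, 'h' from second => "dh"
  Position 1: 'd' from first, 'f' from second => "df"
  Position 2: 'a' from first, 'g' from second => "ag"
  Position 3: 'b' from first, 'g' from second => "bg"
Result: dhdfagbg

dhdfagbg


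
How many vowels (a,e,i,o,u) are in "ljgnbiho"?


Input: ljgnbiho
Checking each character:
  'l' at position 0: consonant
  'j' at position 1: consonant
  'g' at position 2: consonant
  'n' at position 3: consonant
  'b' at position 4: consonant
  'i' at position 5: vowel (running total: 1)
  'h' at position 6: consonant
  'o' at position 7: vowel (running total: 2)
Total vowels: 2

2


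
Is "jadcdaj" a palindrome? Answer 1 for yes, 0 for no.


Input: jadcdaj
Reversed: jadcdaj
  Compare pos 0 ('j') with pos 6 ('j'): match
  Compare pos 1 ('a') with pos 5 ('a'): match
  Compare pos 2 ('d') with pos 4 ('d'): match
Result: palindrome

1


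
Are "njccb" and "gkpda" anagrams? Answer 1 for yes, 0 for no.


Strings: "njccb", "gkpda"
Sorted first:  bccjn
Sorted second: adgkp
Differ at position 0: 'b' vs 'a' => not anagrams

0


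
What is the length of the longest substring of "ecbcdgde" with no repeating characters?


Input: "ecbcdgde"
Sliding window (track last position of each char):
  Position 0 ('e'): window [0,0] length 1 -- new best
  Position 1 ('c'): window [0,1] length 2 -- new best
  Position 2 ('b'): window [0,2] length 3 -- new best
  Position 3 ('c'): repeat (last at 1), move window start to 2
  Position 3 ('c'): window [2,3] length 2
  Position 4 ('d'): window [2,4] length 3
  Position 5 ('g'): window [2,5] length 4 -- new best
  Position 6 ('d'): repeat (last at 4), move window start to 5
  Position 6 ('d'): window [5,6] length 2
  Position 7 ('e'): window [5,7] length 3
Longest substring with no repeats: "bcdg" with length 4

4


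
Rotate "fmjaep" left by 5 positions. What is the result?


Input: "fmjaep", rotate left by 5
First 5 characters: "fmjae"
Remaining characters: "p"
Concatenate remaining + first: "p" + "fmjae" = "pfmjae"

pfmjae


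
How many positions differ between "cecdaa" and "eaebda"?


Comparing "cecdaa" and "eaebda" position by position:
  Position 0: 'c' vs 'e' => DIFFER
  Position 1: 'e' vs 'a' => DIFFER
  Position 2: 'c' vs 'e' => DIFFER
  Position 3: 'd' vs 'b' => DIFFER
  Position 4: 'a' vs 'd' => DIFFER
  Position 5: 'a' vs 'a' => same
Positions that differ: 5

5


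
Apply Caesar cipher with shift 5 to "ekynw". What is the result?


Caesar cipher: shift "ekynw" by 5
  'e' (pos 4) + 5 = pos 9 = 'j'
  'k' (pos 10) + 5 = pos 15 = 'p'
  'y' (pos 24) + 5 = pos 3 = 'd'
  'n' (pos 13) + 5 = pos 18 = 's'
  'w' (pos 22) + 5 = pos 1 = 'b'
Result: jpdsb

jpdsb


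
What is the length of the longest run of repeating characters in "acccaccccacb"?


Input: "acccaccccacb"
Scanning for longest run:
  Position 1 ('c'): new char, reset run to 1
  Position 2 ('c'): continues run of 'c', length=2
  Position 3 ('c'): continues run of 'c', length=3
  Position 4 ('a'): new char, reset run to 1
  Position 5 ('c'): new char, reset run to 1
  Position 6 ('c'): continues run of 'c', length=2
  Position 7 ('c'): continues run of 'c', length=3
  Position 8 ('c'): continues run of 'c', length=4
  Position 9 ('a'): new char, reset run to 1
  Position 10 ('c'): new char, reset run to 1
  Position 11 ('b'): new char, reset run to 1
Longest run: 'c' with length 4

4


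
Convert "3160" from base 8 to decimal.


Input: "3160" in base 8
Positional expansion:
  Digit '3' (value 3) x 8^3 = 1536
  Digit '1' (value 1) x 8^2 = 64
  Digit '6' (value 6) x 8^1 = 48
  Digit '0' (value 0) x 8^0 = 0
Sum = 1648

1648


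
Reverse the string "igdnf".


Input: igdnf
Reading characters right to left:
  Position 4: 'f'
  Position 3: 'n'
  Position 2: 'd'
  Position 1: 'g'
  Position 0: 'i'
Reversed: fndgi

fndgi


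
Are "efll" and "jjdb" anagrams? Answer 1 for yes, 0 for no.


Strings: "efll", "jjdb"
Sorted first:  efll
Sorted second: bdjj
Differ at position 0: 'e' vs 'b' => not anagrams

0


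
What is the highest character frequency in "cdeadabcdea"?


Input: cdeadabcdea
Character counts:
  'a': 3
  'b': 1
  'c': 2
  'd': 3
  'e': 2
Maximum frequency: 3

3


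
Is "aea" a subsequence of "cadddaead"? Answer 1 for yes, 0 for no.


Check if "aea" is a subsequence of "cadddaead"
Greedy scan:
  Position 0 ('c'): no match needed
  Position 1 ('a'): matches sub[0] = 'a'
  Position 2 ('d'): no match needed
  Position 3 ('d'): no match needed
  Position 4 ('d'): no match needed
  Position 5 ('a'): no match needed
  Position 6 ('e'): matches sub[1] = 'e'
  Position 7 ('a'): matches sub[2] = 'a'
  Position 8 ('d'): no match needed
All 3 characters matched => is a subsequence

1


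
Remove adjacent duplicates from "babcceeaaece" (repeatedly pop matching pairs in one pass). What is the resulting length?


Input: babcceeaaece
Stack-based adjacent duplicate removal:
  Read 'b': push. Stack: b
  Read 'a': push. Stack: ba
  Read 'b': push. Stack: bab
  Read 'c': push. Stack: babc
  Read 'c': matches stack top 'c' => pop. Stack: bab
  Read 'e': push. Stack: babe
  Read 'e': matches stack top 'e' => pop. Stack: bab
  Read 'a': push. Stack: baba
  Read 'a': matches stack top 'a' => pop. Stack: bab
  Read 'e': push. Stack: babe
  Read 'c': push. Stack: babec
  Read 'e': push. Stack: babece
Final stack: "babece" (length 6)

6


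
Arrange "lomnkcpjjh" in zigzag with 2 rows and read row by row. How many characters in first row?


Zigzag "lomnkcpjjh" into 2 rows:
Placing characters:
  'l' => row 0
  'o' => row 1
  'm' => row 0
  'n' => row 1
  'k' => row 0
  'c' => row 1
  'p' => row 0
  'j' => row 1
  'j' => row 0
  'h' => row 1
Rows:
  Row 0: "lmkpj"
  Row 1: "oncjh"
First row length: 5

5


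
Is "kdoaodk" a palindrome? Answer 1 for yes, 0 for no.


Input: kdoaodk
Reversed: kdoaodk
  Compare pos 0 ('k') with pos 6 ('k'): match
  Compare pos 1 ('d') with pos 5 ('d'): match
  Compare pos 2 ('o') with pos 4 ('o'): match
Result: palindrome

1


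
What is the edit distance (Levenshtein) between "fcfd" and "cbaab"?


Computing edit distance: "fcfd" -> "cbaab"
DP table:
           c    b    a    a    b
      0    1    2    3    4    5
  f   1    1    2    3    4    5
  c   2    1    2    3    4    5
  f   3    2    2    3    4    5
  d   4    3    3    3    4    5
Edit distance = dp[4][5] = 5

5


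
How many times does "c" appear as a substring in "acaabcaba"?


Searching for "c" in "acaabcaba"
Scanning each position:
  Position 0: "a" => no
  Position 1: "c" => MATCH
  Position 2: "a" => no
  Position 3: "a" => no
  Position 4: "b" => no
  Position 5: "c" => MATCH
  Position 6: "a" => no
  Position 7: "b" => no
  Position 8: "a" => no
Total occurrences: 2

2


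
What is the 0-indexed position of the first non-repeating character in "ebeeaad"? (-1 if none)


Input: ebeeaad
Character frequencies:
  'a': 2
  'b': 1
  'd': 1
  'e': 3
Scanning left to right for freq == 1:
  Position 0 ('e'): freq=3, skip
  Position 1 ('b'): unique! => answer = 1

1


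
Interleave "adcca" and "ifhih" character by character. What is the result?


Interleaving "adcca" and "ifhih":
  Position 0: 'a' from first, 'i' from second => "ai"
  Position 1: 'd' from first, 'f' from second => "df"
  Position 2: 'c' from first, 'h' from second => "ch"
  Position 3: 'c' from first, 'i' from second => "ci"
  Position 4: 'a' from first, 'h' from second => "ah"
Result: aidfchciah

aidfchciah


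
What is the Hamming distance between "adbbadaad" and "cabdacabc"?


Comparing "adbbadaad" and "cabdacabc" position by position:
  Position 0: 'a' vs 'c' => differ
  Position 1: 'd' vs 'a' => differ
  Position 2: 'b' vs 'b' => same
  Position 3: 'b' vs 'd' => differ
  Position 4: 'a' vs 'a' => same
  Position 5: 'd' vs 'c' => differ
  Position 6: 'a' vs 'a' => same
  Position 7: 'a' vs 'b' => differ
  Position 8: 'd' vs 'c' => differ
Total differences (Hamming distance): 6

6


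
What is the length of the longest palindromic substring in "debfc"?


Input: "debfc"
Checking substrings for palindromes:
  No multi-char palindromic substrings found
Longest palindromic substring: "d" with length 1

1


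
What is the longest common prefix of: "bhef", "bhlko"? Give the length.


Words: bhef, bhlko
  Position 0: all 'b' => match
  Position 1: all 'h' => match
  Position 2: ('e', 'l') => mismatch, stop
LCP = "bh" (length 2)

2


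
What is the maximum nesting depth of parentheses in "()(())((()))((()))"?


Input: "()(())((()))((()))"
Tracking depth:
  Position 0 '(': depth becomes 1
  Position 1 ')': depth becomes 0
  Position 2 '(': depth becomes 1
  Position 3 '(': depth becomes 2
  Position 4 ')': depth becomes 1
  Position 5 ')': depth becomes 0
  Position 6 '(': depth becomes 1
  Position 7 '(': depth becomes 2
  Position 8 '(': depth becomes 3
  Position 9 ')': depth becomes 2
  Position 10 ')': depth becomes 1
  Position 11 ')': depth becomes 0
  Position 12 '(': depth becomes 1
  Position 13 '(': depth becomes 2
  Position 14 '(': depth becomes 3
  Position 15 ')': depth becomes 2
  Position 16 ')': depth becomes 1
  Position 17 ')': depth becomes 0
Maximum depth reached: 3

3


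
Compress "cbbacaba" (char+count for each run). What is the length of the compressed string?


Input: cbbacaba
Runs:
  'c' x 1 => "c1"
  'b' x 2 => "b2"
  'a' x 1 => "a1"
  'c' x 1 => "c1"
  'a' x 1 => "a1"
  'b' x 1 => "b1"
  'a' x 1 => "a1"
Compressed: "c1b2a1c1a1b1a1"
Compressed length: 14

14


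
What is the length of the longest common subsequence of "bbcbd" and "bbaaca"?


LCS of "bbcbd" and "bbaaca"
DP table:
           b    b    a    a    c    a
      0    0    0    0    0    0    0
  b   0    1    1    1    1    1    1
  b   0    1    2    2    2    2    2
  c   0    1    2    2    2    3    3
  b   0    1    2    2    2    3    3
  d   0    1    2    2    2    3    3
LCS length = dp[5][6] = 3

3


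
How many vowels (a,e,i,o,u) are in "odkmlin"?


Input: odkmlin
Checking each character:
  'o' at position 0: vowel (running total: 1)
  'd' at position 1: consonant
  'k' at position 2: consonant
  'm' at position 3: consonant
  'l' at position 4: consonant
  'i' at position 5: vowel (running total: 2)
  'n' at position 6: consonant
Total vowels: 2

2


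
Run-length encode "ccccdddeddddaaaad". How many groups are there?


Input: ccccdddeddddaaaad
Scanning for consecutive runs:
  Group 1: 'c' x 4 (positions 0-3)
  Group 2: 'd' x 3 (positions 4-6)
  Group 3: 'e' x 1 (positions 7-7)
  Group 4: 'd' x 4 (positions 8-11)
  Group 5: 'a' x 4 (positions 12-15)
  Group 6: 'd' x 1 (positions 16-16)
Total groups: 6

6


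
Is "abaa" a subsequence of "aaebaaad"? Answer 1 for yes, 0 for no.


Check if "abaa" is a subsequence of "aaebaaad"
Greedy scan:
  Position 0 ('a'): matches sub[0] = 'a'
  Position 1 ('a'): no match needed
  Position 2 ('e'): no match needed
  Position 3 ('b'): matches sub[1] = 'b'
  Position 4 ('a'): matches sub[2] = 'a'
  Position 5 ('a'): matches sub[3] = 'a'
  Position 6 ('a'): no match needed
  Position 7 ('d'): no match needed
All 4 characters matched => is a subsequence

1


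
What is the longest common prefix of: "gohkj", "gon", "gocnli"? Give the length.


Words: gohkj, gon, gocnli
  Position 0: all 'g' => match
  Position 1: all 'o' => match
  Position 2: ('h', 'n', 'c') => mismatch, stop
LCP = "go" (length 2)

2


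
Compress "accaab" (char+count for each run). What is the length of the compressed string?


Input: accaab
Runs:
  'a' x 1 => "a1"
  'c' x 2 => "c2"
  'a' x 2 => "a2"
  'b' x 1 => "b1"
Compressed: "a1c2a2b1"
Compressed length: 8

8


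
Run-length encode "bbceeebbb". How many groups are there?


Input: bbceeebbb
Scanning for consecutive runs:
  Group 1: 'b' x 2 (positions 0-1)
  Group 2: 'c' x 1 (positions 2-2)
  Group 3: 'e' x 3 (positions 3-5)
  Group 4: 'b' x 3 (positions 6-8)
Total groups: 4

4


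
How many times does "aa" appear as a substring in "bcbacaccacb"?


Searching for "aa" in "bcbacaccacb"
Scanning each position:
  Position 0: "bc" => no
  Position 1: "cb" => no
  Position 2: "ba" => no
  Position 3: "ac" => no
  Position 4: "ca" => no
  Position 5: "ac" => no
  Position 6: "cc" => no
  Position 7: "ca" => no
  Position 8: "ac" => no
  Position 9: "cb" => no
Total occurrences: 0

0


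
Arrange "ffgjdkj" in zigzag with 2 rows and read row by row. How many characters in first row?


Zigzag "ffgjdkj" into 2 rows:
Placing characters:
  'f' => row 0
  'f' => row 1
  'g' => row 0
  'j' => row 1
  'd' => row 0
  'k' => row 1
  'j' => row 0
Rows:
  Row 0: "fgdj"
  Row 1: "fjk"
First row length: 4

4


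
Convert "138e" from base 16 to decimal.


Input: "138e" in base 16
Positional expansion:
  Digit '1' (value 1) x 16^3 = 4096
  Digit '3' (value 3) x 16^2 = 768
  Digit '8' (value 8) x 16^1 = 128
  Digit 'e' (value 14) x 16^0 = 14
Sum = 5006

5006


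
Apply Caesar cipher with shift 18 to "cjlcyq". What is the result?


Caesar cipher: shift "cjlcyq" by 18
  'c' (pos 2) + 18 = pos 20 = 'u'
  'j' (pos 9) + 18 = pos 1 = 'b'
  'l' (pos 11) + 18 = pos 3 = 'd'
  'c' (pos 2) + 18 = pos 20 = 'u'
  'y' (pos 24) + 18 = pos 16 = 'q'
  'q' (pos 16) + 18 = pos 8 = 'i'
Result: ubduqi

ubduqi


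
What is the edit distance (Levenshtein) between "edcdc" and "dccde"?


Computing edit distance: "edcdc" -> "dccde"
DP table:
           d    c    c    d    e
      0    1    2    3    4    5
  e   1    1    2    3    4    4
  d   2    1    2    3    3    4
  c   3    2    1    2    3    4
  d   4    3    2    2    2    3
  c   5    4    3    2    3    3
Edit distance = dp[5][5] = 3

3


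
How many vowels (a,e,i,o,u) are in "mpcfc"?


Input: mpcfc
Checking each character:
  'm' at position 0: consonant
  'p' at position 1: consonant
  'c' at position 2: consonant
  'f' at position 3: consonant
  'c' at position 4: consonant
Total vowels: 0

0


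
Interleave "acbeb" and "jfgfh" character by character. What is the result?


Interleaving "acbeb" and "jfgfh":
  Position 0: 'a' from first, 'j' from second => "aj"
  Position 1: 'c' from first, 'f' from second => "cf"
  Position 2: 'b' from first, 'g' from second => "bg"
  Position 3: 'e' from first, 'f' from second => "ef"
  Position 4: 'b' from first, 'h' from second => "bh"
Result: ajcfbgefbh

ajcfbgefbh


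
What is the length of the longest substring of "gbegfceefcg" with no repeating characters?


Input: "gbegfceefcg"
Sliding window (track last position of each char):
  Position 0 ('g'): window [0,0] length 1 -- new best
  Position 1 ('b'): window [0,1] length 2 -- new best
  Position 2 ('e'): window [0,2] length 3 -- new best
  Position 3 ('g'): repeat (last at 0), move window start to 1
  Position 3 ('g'): window [1,3] length 3
  Position 4 ('f'): window [1,4] length 4 -- new best
  Position 5 ('c'): window [1,5] length 5 -- new best
  Position 6 ('e'): repeat (last at 2), move window start to 3
  Position 6 ('e'): window [3,6] length 4
  Position 7 ('e'): repeat (last at 6), move window start to 7
  Position 7 ('e'): window [7,7] length 1
  Position 8 ('f'): window [7,8] length 2
  Position 9 ('c'): window [7,9] length 3
  Position 10 ('g'): window [7,10] length 4
Longest substring with no repeats: "begfc" with length 5

5


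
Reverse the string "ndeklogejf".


Input: ndeklogejf
Reading characters right to left:
  Position 9: 'f'
  Position 8: 'j'
  Position 7: 'e'
  Position 6: 'g'
  Position 5: 'o'
  Position 4: 'l'
  Position 3: 'k'
  Position 2: 'e'
  Position 1: 'd'
  Position 0: 'n'
Reversed: fjegolkedn

fjegolkedn


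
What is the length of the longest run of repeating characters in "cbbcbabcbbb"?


Input: "cbbcbabcbbb"
Scanning for longest run:
  Position 1 ('b'): new char, reset run to 1
  Position 2 ('b'): continues run of 'b', length=2
  Position 3 ('c'): new char, reset run to 1
  Position 4 ('b'): new char, reset run to 1
  Position 5 ('a'): new char, reset run to 1
  Position 6 ('b'): new char, reset run to 1
  Position 7 ('c'): new char, reset run to 1
  Position 8 ('b'): new char, reset run to 1
  Position 9 ('b'): continues run of 'b', length=2
  Position 10 ('b'): continues run of 'b', length=3
Longest run: 'b' with length 3

3


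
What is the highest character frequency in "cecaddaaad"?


Input: cecaddaaad
Character counts:
  'a': 4
  'c': 2
  'd': 3
  'e': 1
Maximum frequency: 4

4


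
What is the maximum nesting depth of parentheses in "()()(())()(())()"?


Input: "()()(())()(())()"
Tracking depth:
  Position 0 '(': depth becomes 1
  Position 1 ')': depth becomes 0
  Position 2 '(': depth becomes 1
  Position 3 ')': depth becomes 0
  Position 4 '(': depth becomes 1
  Position 5 '(': depth becomes 2
  Position 6 ')': depth becomes 1
  Position 7 ')': depth becomes 0
  Position 8 '(': depth becomes 1
  Position 9 ')': depth becomes 0
  Position 10 '(': depth becomes 1
  Position 11 '(': depth becomes 2
  Position 12 ')': depth becomes 1
  Position 13 ')': depth becomes 0
  Position 14 '(': depth becomes 1
  Position 15 ')': depth becomes 0
Maximum depth reached: 2

2


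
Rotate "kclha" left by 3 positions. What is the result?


Input: "kclha", rotate left by 3
First 3 characters: "kcl"
Remaining characters: "ha"
Concatenate remaining + first: "ha" + "kcl" = "hakcl"

hakcl


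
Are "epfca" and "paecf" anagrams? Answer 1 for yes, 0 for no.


Strings: "epfca", "paecf"
Sorted first:  acefp
Sorted second: acefp
Sorted forms match => anagrams

1


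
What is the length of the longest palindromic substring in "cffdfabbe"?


Input: "cffdfabbe"
Checking substrings for palindromes:
  [2:5] "fdf" (len 3) => palindrome
  [1:3] "ff" (len 2) => palindrome
  [6:8] "bb" (len 2) => palindrome
Longest palindromic substring: "fdf" with length 3

3


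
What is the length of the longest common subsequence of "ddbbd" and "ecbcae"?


LCS of "ddbbd" and "ecbcae"
DP table:
           e    c    b    c    a    e
      0    0    0    0    0    0    0
  d   0    0    0    0    0    0    0
  d   0    0    0    0    0    0    0
  b   0    0    0    1    1    1    1
  b   0    0    0    1    1    1    1
  d   0    0    0    1    1    1    1
LCS length = dp[5][6] = 1

1


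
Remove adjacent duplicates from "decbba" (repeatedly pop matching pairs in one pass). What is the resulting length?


Input: decbba
Stack-based adjacent duplicate removal:
  Read 'd': push. Stack: d
  Read 'e': push. Stack: de
  Read 'c': push. Stack: dec
  Read 'b': push. Stack: decb
  Read 'b': matches stack top 'b' => pop. Stack: dec
  Read 'a': push. Stack: deca
Final stack: "deca" (length 4)

4


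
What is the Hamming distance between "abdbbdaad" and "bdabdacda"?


Comparing "abdbbdaad" and "bdabdacda" position by position:
  Position 0: 'a' vs 'b' => differ
  Position 1: 'b' vs 'd' => differ
  Position 2: 'd' vs 'a' => differ
  Position 3: 'b' vs 'b' => same
  Position 4: 'b' vs 'd' => differ
  Position 5: 'd' vs 'a' => differ
  Position 6: 'a' vs 'c' => differ
  Position 7: 'a' vs 'd' => differ
  Position 8: 'd' vs 'a' => differ
Total differences (Hamming distance): 8

8


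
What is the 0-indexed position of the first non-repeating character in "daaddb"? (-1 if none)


Input: daaddb
Character frequencies:
  'a': 2
  'b': 1
  'd': 3
Scanning left to right for freq == 1:
  Position 0 ('d'): freq=3, skip
  Position 1 ('a'): freq=2, skip
  Position 2 ('a'): freq=2, skip
  Position 3 ('d'): freq=3, skip
  Position 4 ('d'): freq=3, skip
  Position 5 ('b'): unique! => answer = 5

5


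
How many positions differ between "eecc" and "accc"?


Comparing "eecc" and "accc" position by position:
  Position 0: 'e' vs 'a' => DIFFER
  Position 1: 'e' vs 'c' => DIFFER
  Position 2: 'c' vs 'c' => same
  Position 3: 'c' vs 'c' => same
Positions that differ: 2

2


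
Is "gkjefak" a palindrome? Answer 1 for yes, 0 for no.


Input: gkjefak
Reversed: kafejkg
  Compare pos 0 ('g') with pos 6 ('k'): MISMATCH
  Compare pos 1 ('k') with pos 5 ('a'): MISMATCH
  Compare pos 2 ('j') with pos 4 ('f'): MISMATCH
Result: not a palindrome

0


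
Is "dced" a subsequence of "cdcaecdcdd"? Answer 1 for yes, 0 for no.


Check if "dced" is a subsequence of "cdcaecdcdd"
Greedy scan:
  Position 0 ('c'): no match needed
  Position 1 ('d'): matches sub[0] = 'd'
  Position 2 ('c'): matches sub[1] = 'c'
  Position 3 ('a'): no match needed
  Position 4 ('e'): matches sub[2] = 'e'
  Position 5 ('c'): no match needed
  Position 6 ('d'): matches sub[3] = 'd'
  Position 7 ('c'): no match needed
  Position 8 ('d'): no match needed
  Position 9 ('d'): no match needed
All 4 characters matched => is a subsequence

1


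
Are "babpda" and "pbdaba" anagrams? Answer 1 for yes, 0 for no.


Strings: "babpda", "pbdaba"
Sorted first:  aabbdp
Sorted second: aabbdp
Sorted forms match => anagrams

1


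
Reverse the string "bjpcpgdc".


Input: bjpcpgdc
Reading characters right to left:
  Position 7: 'c'
  Position 6: 'd'
  Position 5: 'g'
  Position 4: 'p'
  Position 3: 'c'
  Position 2: 'p'
  Position 1: 'j'
  Position 0: 'b'
Reversed: cdgpcpjb

cdgpcpjb


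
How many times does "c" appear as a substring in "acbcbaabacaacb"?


Searching for "c" in "acbcbaabacaacb"
Scanning each position:
  Position 0: "a" => no
  Position 1: "c" => MATCH
  Position 2: "b" => no
  Position 3: "c" => MATCH
  Position 4: "b" => no
  Position 5: "a" => no
  Position 6: "a" => no
  Position 7: "b" => no
  Position 8: "a" => no
  Position 9: "c" => MATCH
  Position 10: "a" => no
  Position 11: "a" => no
  Position 12: "c" => MATCH
  Position 13: "b" => no
Total occurrences: 4

4


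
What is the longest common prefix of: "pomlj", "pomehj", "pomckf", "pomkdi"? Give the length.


Words: pomlj, pomehj, pomckf, pomkdi
  Position 0: all 'p' => match
  Position 1: all 'o' => match
  Position 2: all 'm' => match
  Position 3: ('l', 'e', 'c', 'k') => mismatch, stop
LCP = "pom" (length 3)

3


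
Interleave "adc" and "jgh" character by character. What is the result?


Interleaving "adc" and "jgh":
  Position 0: 'a' from first, 'j' from second => "aj"
  Position 1: 'd' from first, 'g' from second => "dg"
  Position 2: 'c' from first, 'h' from second => "ch"
Result: ajdgch

ajdgch


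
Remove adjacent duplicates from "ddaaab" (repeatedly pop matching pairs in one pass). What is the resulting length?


Input: ddaaab
Stack-based adjacent duplicate removal:
  Read 'd': push. Stack: d
  Read 'd': matches stack top 'd' => pop. Stack: (empty)
  Read 'a': push. Stack: a
  Read 'a': matches stack top 'a' => pop. Stack: (empty)
  Read 'a': push. Stack: a
  Read 'b': push. Stack: ab
Final stack: "ab" (length 2)

2


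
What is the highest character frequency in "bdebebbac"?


Input: bdebebbac
Character counts:
  'a': 1
  'b': 4
  'c': 1
  'd': 1
  'e': 2
Maximum frequency: 4

4


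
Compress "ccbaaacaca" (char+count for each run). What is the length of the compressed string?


Input: ccbaaacaca
Runs:
  'c' x 2 => "c2"
  'b' x 1 => "b1"
  'a' x 3 => "a3"
  'c' x 1 => "c1"
  'a' x 1 => "a1"
  'c' x 1 => "c1"
  'a' x 1 => "a1"
Compressed: "c2b1a3c1a1c1a1"
Compressed length: 14

14


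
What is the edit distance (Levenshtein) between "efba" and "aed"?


Computing edit distance: "efba" -> "aed"
DP table:
           a    e    d
      0    1    2    3
  e   1    1    1    2
  f   2    2    2    2
  b   3    3    3    3
  a   4    3    4    4
Edit distance = dp[4][3] = 4

4


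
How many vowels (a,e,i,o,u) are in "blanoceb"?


Input: blanoceb
Checking each character:
  'b' at position 0: consonant
  'l' at position 1: consonant
  'a' at position 2: vowel (running total: 1)
  'n' at position 3: consonant
  'o' at position 4: vowel (running total: 2)
  'c' at position 5: consonant
  'e' at position 6: vowel (running total: 3)
  'b' at position 7: consonant
Total vowels: 3

3


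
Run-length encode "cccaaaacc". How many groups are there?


Input: cccaaaacc
Scanning for consecutive runs:
  Group 1: 'c' x 3 (positions 0-2)
  Group 2: 'a' x 4 (positions 3-6)
  Group 3: 'c' x 2 (positions 7-8)
Total groups: 3

3


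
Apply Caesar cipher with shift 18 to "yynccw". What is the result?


Caesar cipher: shift "yynccw" by 18
  'y' (pos 24) + 18 = pos 16 = 'q'
  'y' (pos 24) + 18 = pos 16 = 'q'
  'n' (pos 13) + 18 = pos 5 = 'f'
  'c' (pos 2) + 18 = pos 20 = 'u'
  'c' (pos 2) + 18 = pos 20 = 'u'
  'w' (pos 22) + 18 = pos 14 = 'o'
Result: qqfuuo

qqfuuo


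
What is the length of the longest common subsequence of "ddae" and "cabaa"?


LCS of "ddae" and "cabaa"
DP table:
           c    a    b    a    a
      0    0    0    0    0    0
  d   0    0    0    0    0    0
  d   0    0    0    0    0    0
  a   0    0    1    1    1    1
  e   0    0    1    1    1    1
LCS length = dp[4][5] = 1

1


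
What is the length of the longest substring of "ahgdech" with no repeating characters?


Input: "ahgdech"
Sliding window (track last position of each char):
  Position 0 ('a'): window [0,0] length 1 -- new best
  Position 1 ('h'): window [0,1] length 2 -- new best
  Position 2 ('g'): window [0,2] length 3 -- new best
  Position 3 ('d'): window [0,3] length 4 -- new best
  Position 4 ('e'): window [0,4] length 5 -- new best
  Position 5 ('c'): window [0,5] length 6 -- new best
  Position 6 ('h'): repeat (last at 1), move window start to 2
  Position 6 ('h'): window [2,6] length 5
Longest substring with no repeats: "ahgdec" with length 6

6


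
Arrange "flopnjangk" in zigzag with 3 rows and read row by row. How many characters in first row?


Zigzag "flopnjangk" into 3 rows:
Placing characters:
  'f' => row 0
  'l' => row 1
  'o' => row 2
  'p' => row 1
  'n' => row 0
  'j' => row 1
  'a' => row 2
  'n' => row 1
  'g' => row 0
  'k' => row 1
Rows:
  Row 0: "fng"
  Row 1: "lpjnk"
  Row 2: "oa"
First row length: 3

3


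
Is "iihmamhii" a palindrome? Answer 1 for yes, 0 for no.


Input: iihmamhii
Reversed: iihmamhii
  Compare pos 0 ('i') with pos 8 ('i'): match
  Compare pos 1 ('i') with pos 7 ('i'): match
  Compare pos 2 ('h') with pos 6 ('h'): match
  Compare pos 3 ('m') with pos 5 ('m'): match
Result: palindrome

1


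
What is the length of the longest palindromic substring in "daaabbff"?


Input: "daaabbff"
Checking substrings for palindromes:
  [1:4] "aaa" (len 3) => palindrome
  [1:3] "aa" (len 2) => palindrome
  [2:4] "aa" (len 2) => palindrome
  [4:6] "bb" (len 2) => palindrome
  [6:8] "ff" (len 2) => palindrome
Longest palindromic substring: "aaa" with length 3

3


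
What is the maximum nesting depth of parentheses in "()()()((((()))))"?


Input: "()()()((((()))))"
Tracking depth:
  Position 0 '(': depth becomes 1
  Position 1 ')': depth becomes 0
  Position 2 '(': depth becomes 1
  Position 3 ')': depth becomes 0
  Position 4 '(': depth becomes 1
  Position 5 ')': depth becomes 0
  Position 6 '(': depth becomes 1
  Position 7 '(': depth becomes 2
  Position 8 '(': depth becomes 3
  Position 9 '(': depth becomes 4
  Position 10 '(': depth becomes 5
  Position 11 ')': depth becomes 4
  Position 12 ')': depth becomes 3
  Position 13 ')': depth becomes 2
  Position 14 ')': depth becomes 1
  Position 15 ')': depth becomes 0
Maximum depth reached: 5

5


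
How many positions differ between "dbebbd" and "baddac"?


Comparing "dbebbd" and "baddac" position by position:
  Position 0: 'd' vs 'b' => DIFFER
  Position 1: 'b' vs 'a' => DIFFER
  Position 2: 'e' vs 'd' => DIFFER
  Position 3: 'b' vs 'd' => DIFFER
  Position 4: 'b' vs 'a' => DIFFER
  Position 5: 'd' vs 'c' => DIFFER
Positions that differ: 6

6


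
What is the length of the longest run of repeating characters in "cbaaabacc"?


Input: "cbaaabacc"
Scanning for longest run:
  Position 1 ('b'): new char, reset run to 1
  Position 2 ('a'): new char, reset run to 1
  Position 3 ('a'): continues run of 'a', length=2
  Position 4 ('a'): continues run of 'a', length=3
  Position 5 ('b'): new char, reset run to 1
  Position 6 ('a'): new char, reset run to 1
  Position 7 ('c'): new char, reset run to 1
  Position 8 ('c'): continues run of 'c', length=2
Longest run: 'a' with length 3

3


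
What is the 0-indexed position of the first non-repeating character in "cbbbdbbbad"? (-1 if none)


Input: cbbbdbbbad
Character frequencies:
  'a': 1
  'b': 6
  'c': 1
  'd': 2
Scanning left to right for freq == 1:
  Position 0 ('c'): unique! => answer = 0

0


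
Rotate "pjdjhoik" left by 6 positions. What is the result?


Input: "pjdjhoik", rotate left by 6
First 6 characters: "pjdjho"
Remaining characters: "ik"
Concatenate remaining + first: "ik" + "pjdjho" = "ikpjdjho"

ikpjdjho


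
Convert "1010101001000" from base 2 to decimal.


Input: "1010101001000" in base 2
Positional expansion:
  Digit '1' (value 1) x 2^12 = 4096
  Digit '0' (value 0) x 2^11 = 0
  Digit '1' (value 1) x 2^10 = 1024
  Digit '0' (value 0) x 2^9 = 0
  Digit '1' (value 1) x 2^8 = 256
  Digit '0' (value 0) x 2^7 = 0
  Digit '1' (value 1) x 2^6 = 64
  Digit '0' (value 0) x 2^5 = 0
  Digit '0' (value 0) x 2^4 = 0
  Digit '1' (value 1) x 2^3 = 8
  Digit '0' (value 0) x 2^2 = 0
  Digit '0' (value 0) x 2^1 = 0
  Digit '0' (value 0) x 2^0 = 0
Sum = 5448

5448


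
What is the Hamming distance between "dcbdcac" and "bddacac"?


Comparing "dcbdcac" and "bddacac" position by position:
  Position 0: 'd' vs 'b' => differ
  Position 1: 'c' vs 'd' => differ
  Position 2: 'b' vs 'd' => differ
  Position 3: 'd' vs 'a' => differ
  Position 4: 'c' vs 'c' => same
  Position 5: 'a' vs 'a' => same
  Position 6: 'c' vs 'c' => same
Total differences (Hamming distance): 4

4


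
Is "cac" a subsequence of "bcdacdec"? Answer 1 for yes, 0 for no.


Check if "cac" is a subsequence of "bcdacdec"
Greedy scan:
  Position 0 ('b'): no match needed
  Position 1 ('c'): matches sub[0] = 'c'
  Position 2 ('d'): no match needed
  Position 3 ('a'): matches sub[1] = 'a'
  Position 4 ('c'): matches sub[2] = 'c'
  Position 5 ('d'): no match needed
  Position 6 ('e'): no match needed
  Position 7 ('c'): no match needed
All 3 characters matched => is a subsequence

1


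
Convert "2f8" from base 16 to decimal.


Input: "2f8" in base 16
Positional expansion:
  Digit '2' (value 2) x 16^2 = 512
  Digit 'f' (value 15) x 16^1 = 240
  Digit '8' (value 8) x 16^0 = 8
Sum = 760

760


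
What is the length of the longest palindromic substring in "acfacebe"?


Input: "acfacebe"
Checking substrings for palindromes:
  [5:8] "ebe" (len 3) => palindrome
Longest palindromic substring: "ebe" with length 3

3


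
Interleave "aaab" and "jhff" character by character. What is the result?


Interleaving "aaab" and "jhff":
  Position 0: 'a' from first, 'j' from second => "aj"
  Position 1: 'a' from first, 'h' from second => "ah"
  Position 2: 'a' from first, 'f' from second => "af"
  Position 3: 'b' from first, 'f' from second => "bf"
Result: ajahafbf

ajahafbf


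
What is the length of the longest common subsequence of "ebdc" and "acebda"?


LCS of "ebdc" and "acebda"
DP table:
           a    c    e    b    d    a
      0    0    0    0    0    0    0
  e   0    0    0    1    1    1    1
  b   0    0    0    1    2    2    2
  d   0    0    0    1    2    3    3
  c   0    0    1    1    2    3    3
LCS length = dp[4][6] = 3

3


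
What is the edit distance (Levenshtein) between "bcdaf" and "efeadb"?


Computing edit distance: "bcdaf" -> "efeadb"
DP table:
           e    f    e    a    d    b
      0    1    2    3    4    5    6
  b   1    1    2    3    4    5    5
  c   2    2    2    3    4    5    6
  d   3    3    3    3    4    4    5
  a   4    4    4    4    3    4    5
  f   5    5    4    5    4    4    5
Edit distance = dp[5][6] = 5

5
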